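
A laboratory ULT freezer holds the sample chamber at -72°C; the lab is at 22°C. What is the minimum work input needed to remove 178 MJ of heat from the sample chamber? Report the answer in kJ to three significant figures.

83200 kJ

In absolute terms T_C = 201.15 K and T_H = 295.15 K, so ΔT = 94.00 K.
The reversible limit is COP_R = T_C/ΔT = 2.140, so W_min = Q_C/COP = Q_C·ΔT/T_C.
W_min = 178.0 × 94.00/201.15 = 83.18 MJ = 83180 kJ.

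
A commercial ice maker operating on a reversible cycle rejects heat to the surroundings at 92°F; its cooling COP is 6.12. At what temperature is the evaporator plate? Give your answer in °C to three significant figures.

For a Carnot refrigerator COP_R = T_C/(T_H − T_C), so T_C = COP·T_H/(1 + COP).
With T_H = 306.48 K, T_C = 6.12 × 306.48/7.120 = 263.44 K.
Converting, 263.44 K = -9.71°C.

-9.71 °C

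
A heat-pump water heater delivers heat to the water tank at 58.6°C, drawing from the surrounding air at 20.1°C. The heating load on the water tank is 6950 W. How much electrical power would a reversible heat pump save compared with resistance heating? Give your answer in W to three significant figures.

In absolute terms T_C = 293.25 K and T_H = 331.75 K, so ΔT = 38.50 K.
COP_Carnot = T_H/ΔT = 331.75/38.50 = 8.617.
Resistance heating needs Ẇ_res = Q̇_H = 6950 W; the reversible heat pump needs only Ẇ_hp = Q̇_H/COP = 806.6 W.
Saving = 6950 − 806.6 = 6143 W.

6140 W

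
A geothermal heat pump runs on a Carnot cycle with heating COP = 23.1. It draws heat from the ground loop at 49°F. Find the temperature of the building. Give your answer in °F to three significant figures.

COP_HP = T_H/(T_H − T_C) rearranges to T_H = COP·T_C/(COP − 1).
With T_C = 282.59 K, T_H = 23.1 × 282.59/22.10 = 295.38 K.
Converting, 295.38 K = 72.02°F.

72.0 °F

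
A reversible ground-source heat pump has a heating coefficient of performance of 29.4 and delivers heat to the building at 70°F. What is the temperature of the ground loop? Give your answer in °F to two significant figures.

COP_HP = T_H/(T_H − T_C) gives T_H − T_C = T_H/COP.
With T_H = 294.26 K, T_C = 294.26 × (1 − 1/29.4) = 284.25 K.
Converting, 284.25 K = 51.98°F.

52 °F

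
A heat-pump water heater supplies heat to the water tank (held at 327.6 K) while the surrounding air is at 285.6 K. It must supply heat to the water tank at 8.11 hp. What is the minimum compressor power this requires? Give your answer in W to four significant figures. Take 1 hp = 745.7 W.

The reservoir spacing is ΔT = 327.6 − 285.6 = 42.00 K.
COP_Carnot = T_H/ΔT = 327.60/42.00 = 7.800.
Ẇ_min = Q̇/COP_Carnot = 8.110/7.800 = 1.040 hp = 775.3 W.

775.3 W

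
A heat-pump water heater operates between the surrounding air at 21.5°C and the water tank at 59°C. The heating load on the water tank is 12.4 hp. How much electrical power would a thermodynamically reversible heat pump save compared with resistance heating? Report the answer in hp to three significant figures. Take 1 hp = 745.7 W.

11.0 hp

In absolute terms T_C = 294.65 K and T_H = 332.15 K, so ΔT = 37.50 K.
COP_Carnot = T_H/ΔT = 332.15/37.50 = 8.857.
Resistance heating needs Ẇ_res = Q̇_H = 12.40 hp; the reversible heat pump needs only Ẇ_hp = Q̇_H/COP = 1.400 hp.
Saving = 12.40 − 1.400 = 11.00 hp.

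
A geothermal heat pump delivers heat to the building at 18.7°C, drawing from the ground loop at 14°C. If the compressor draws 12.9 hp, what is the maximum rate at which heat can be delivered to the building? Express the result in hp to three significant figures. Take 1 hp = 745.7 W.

801 hp

In absolute terms T_C = 287.15 K and T_H = 291.85 K, so ΔT = 4.700 K.
COP_Carnot = T_H/ΔT = 291.85/4.700 = 62.10.
Q̇_max = COP_Carnot × Ẇ = 62.10 × 12.90 hp = 801.0 hp.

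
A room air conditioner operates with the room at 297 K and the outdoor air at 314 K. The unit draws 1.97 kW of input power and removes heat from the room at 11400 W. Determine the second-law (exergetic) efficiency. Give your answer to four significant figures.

Converting, Q̇_C = 11400 W = 11.40 kW, so COP_actual = Q̇_C/Ẇ = 11.40/1.970 = 5.787.
The reservoir spacing is ΔT = 314 − 297 = 17.00 K.
COP_Carnot = T_C/ΔT = 297.00/17.00 = 17.47.
η_II = COP_actual/COP_Carnot = 5.787/17.47 = 0.3312.

0.3312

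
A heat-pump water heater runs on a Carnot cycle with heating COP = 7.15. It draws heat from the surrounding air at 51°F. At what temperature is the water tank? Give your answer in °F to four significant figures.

134.0 °F

COP_HP = T_H/(T_H − T_C) rearranges to T_H = COP·T_C/(COP − 1).
With T_C = 283.71 K, T_H = 7.15 × 283.71/6.150 = 329.84 K.
Converting, 329.84 K = 134.04°F.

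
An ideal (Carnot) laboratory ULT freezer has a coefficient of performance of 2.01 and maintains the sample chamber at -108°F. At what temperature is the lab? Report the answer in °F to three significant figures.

COP_R = T_C/(T_H − T_C) gives T_H − T_C = T_C/COP.
With T_C = 195.37 K, T_H = 195.37 × (1 + 1/2.01) = 292.57 K.
Converting, 292.57 K = 66.96°F.

67.0 °F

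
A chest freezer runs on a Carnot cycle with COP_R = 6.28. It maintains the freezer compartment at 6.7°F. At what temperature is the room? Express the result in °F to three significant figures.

COP_R = T_C/(T_H − T_C) gives T_H − T_C = T_C/COP.
With T_C = 259.09 K, T_H = 259.09 × (1 + 1/6.28) = 300.35 K.
Converting, 300.35 K = 80.96°F.

81.0 °F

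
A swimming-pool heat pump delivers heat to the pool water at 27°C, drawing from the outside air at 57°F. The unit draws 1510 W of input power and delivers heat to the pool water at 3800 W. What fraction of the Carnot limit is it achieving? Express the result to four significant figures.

0.1099

COP_actual = Q̇_H/Ẇ = 3800/1510 = 2.517.
In absolute terms T_C = 287.04 K and T_H = 300.15 K, so ΔT = 13.11 K.
COP_Carnot = T_H/ΔT = 300.15/13.11 = 22.89.
η_II = COP_actual/COP_Carnot = 2.517/22.89 = 0.1099.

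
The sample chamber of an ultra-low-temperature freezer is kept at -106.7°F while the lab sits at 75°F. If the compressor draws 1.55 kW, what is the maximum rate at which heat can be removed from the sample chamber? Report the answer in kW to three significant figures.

In absolute terms T_C = 196.09 K and T_H = 297.04 K, so ΔT = 100.9 K.
COP_Carnot = T_C/ΔT = 196.09/100.9 = 1.943.
Q̇_max = COP_Carnot × Ẇ = 1.943 × 1.550 kW = 3.011 kW.

3.01 kW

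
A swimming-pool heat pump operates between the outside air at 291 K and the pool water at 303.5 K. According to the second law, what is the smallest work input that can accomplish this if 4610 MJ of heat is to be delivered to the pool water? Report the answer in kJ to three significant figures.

The reservoir spacing is ΔT = 303.5 − 291 = 12.50 K.
The reversible limit is COP_HP = T_H/ΔT = 24.28, so W_min = Q_H/COP = Q_H·ΔT/T_H.
W_min = 4610 × 12.50/303.50 = 189.9 MJ = 189900 kJ.

190000 kJ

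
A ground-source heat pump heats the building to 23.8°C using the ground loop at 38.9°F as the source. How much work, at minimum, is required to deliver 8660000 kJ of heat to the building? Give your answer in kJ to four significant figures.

582300 kJ

In absolute terms T_C = 276.98 K and T_H = 296.95 K, so ΔT = 19.97 K.
The reversible limit is COP_HP = T_H/ΔT = 14.87, so W_min = Q_H/COP = Q_H·ΔT/T_H.
W_min = 8660000 × 19.97/296.95 = 582300 kJ.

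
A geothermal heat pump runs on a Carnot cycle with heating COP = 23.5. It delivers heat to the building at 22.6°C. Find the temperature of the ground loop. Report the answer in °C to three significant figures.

COP_HP = T_H/(T_H − T_C) gives T_H − T_C = T_H/COP.
With T_H = 295.75 K, T_C = 295.75 × (1 − 1/23.5) = 283.16 K.
Converting, 283.16 K = 10.01°C.

10.0 °C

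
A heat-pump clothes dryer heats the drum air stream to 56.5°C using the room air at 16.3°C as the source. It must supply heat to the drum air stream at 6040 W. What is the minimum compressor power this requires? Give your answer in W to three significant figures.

In absolute terms T_C = 289.45 K and T_H = 329.65 K, so ΔT = 40.20 K.
COP_Carnot = T_H/ΔT = 329.65/40.20 = 8.200.
Ẇ_min = Q̇/COP_Carnot = 6040/8.200 = 736.6 W.

737 W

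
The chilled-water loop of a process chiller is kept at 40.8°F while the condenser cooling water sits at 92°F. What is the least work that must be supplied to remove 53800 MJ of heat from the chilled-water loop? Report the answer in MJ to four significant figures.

5504 MJ

In absolute terms T_C = 278.04 K and T_H = 306.48 K, so ΔT = 28.44 K.
The reversible limit is COP_R = T_C/ΔT = 9.775, so W_min = Q_C/COP = Q_C·ΔT/T_C.
W_min = 53800 × 28.44/278.04 = 5504 MJ.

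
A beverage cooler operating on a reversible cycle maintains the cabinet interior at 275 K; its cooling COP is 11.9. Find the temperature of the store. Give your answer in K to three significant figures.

298 K

COP_R = T_C/(T_H − T_C) gives T_H − T_C = T_C/COP.
With T_C = 275.00 K, T_H = 275.00 × (1 + 1/11.9) = 298.11 K.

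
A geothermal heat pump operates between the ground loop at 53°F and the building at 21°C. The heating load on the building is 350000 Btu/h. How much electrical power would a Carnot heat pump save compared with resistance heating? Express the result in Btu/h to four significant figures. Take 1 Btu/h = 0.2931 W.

338900 Btu/h

In absolute terms T_C = 284.82 K and T_H = 294.15 K, so ΔT = 9.333 K.
COP_Carnot = T_H/ΔT = 294.15/9.333 = 31.52.
Resistance heating needs Ẇ_res = Q̇_H = 350000 Btu/h; the reversible heat pump needs only Ẇ_hp = Q̇_H/COP = 11110 Btu/h.
Saving = 350000 − 11110 = 338900 Btu/h.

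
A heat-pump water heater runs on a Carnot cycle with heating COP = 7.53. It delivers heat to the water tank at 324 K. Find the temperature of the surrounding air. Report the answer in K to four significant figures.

281.0 K

COP_HP = T_H/(T_H − T_C) gives T_H − T_C = T_H/COP.
With T_H = 324.00 K, T_C = 324.00 × (1 − 1/7.53) = 280.97 K.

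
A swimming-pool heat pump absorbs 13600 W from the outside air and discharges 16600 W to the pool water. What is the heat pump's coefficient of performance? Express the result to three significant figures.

5.53

The first law gives Q̇_H = Q̇_C + Ẇ, so the three rates are Q̇_C = 13600, Q̇_H = 16600, Ẇ = 3000 W.
COP_HP = Q̇_H/Ẇ = 16600/3000 = 5.533.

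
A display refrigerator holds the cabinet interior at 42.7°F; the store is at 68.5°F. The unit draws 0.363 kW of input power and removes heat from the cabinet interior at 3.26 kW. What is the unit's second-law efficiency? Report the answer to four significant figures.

COP_actual = Q̇_C/Ẇ = 3.260/0.3630 = 8.981.
In absolute terms T_C = 279.09 K and T_H = 293.43 K, so ΔT = 14.33 K.
COP_Carnot = T_C/ΔT = 279.09/14.33 = 19.47.
η_II = COP_actual/COP_Carnot = 8.981/19.47 = 0.4612.

0.4612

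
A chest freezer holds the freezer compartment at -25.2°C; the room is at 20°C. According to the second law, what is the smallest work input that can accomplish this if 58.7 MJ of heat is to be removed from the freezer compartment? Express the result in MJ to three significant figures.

10.7 MJ

In absolute terms T_C = 247.95 K and T_H = 293.15 K, so ΔT = 45.20 K.
The reversible limit is COP_R = T_C/ΔT = 5.486, so W_min = Q_C/COP = Q_C·ΔT/T_C.
W_min = 58.70 × 45.20/247.95 = 10.70 MJ.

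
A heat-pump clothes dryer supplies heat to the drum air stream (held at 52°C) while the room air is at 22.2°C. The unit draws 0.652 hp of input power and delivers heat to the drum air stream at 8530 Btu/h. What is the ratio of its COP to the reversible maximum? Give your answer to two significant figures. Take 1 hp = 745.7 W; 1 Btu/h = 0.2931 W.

0.47

Converting, Q̇_H = 8530 Btu/h = 3.353 hp, so COP_actual = Q̇_H/Ẇ = 3.353/0.6520 = 5.142.
In absolute terms T_C = 295.35 K and T_H = 325.15 K, so ΔT = 29.80 K.
COP_Carnot = T_H/ΔT = 325.15/29.80 = 10.91.
η_II = COP_actual/COP_Carnot = 5.142/10.91 = 0.4713.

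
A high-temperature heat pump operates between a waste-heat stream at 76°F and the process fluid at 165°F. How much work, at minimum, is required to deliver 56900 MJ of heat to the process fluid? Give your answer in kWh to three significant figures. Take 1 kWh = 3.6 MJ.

In absolute terms T_C = 297.59 K and T_H = 347.04 K, so ΔT = 49.44 K.
The reversible limit is COP_HP = T_H/ΔT = 7.019, so W_min = Q_H/COP = Q_H·ΔT/T_H.
W_min = 56900 × 49.44/347.04 = 8107 MJ = 2252 kWh.

2250 kWh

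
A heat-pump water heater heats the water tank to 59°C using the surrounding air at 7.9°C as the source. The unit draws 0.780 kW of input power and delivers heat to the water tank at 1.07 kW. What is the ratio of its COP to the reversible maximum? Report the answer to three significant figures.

COP_actual = Q̇_H/Ẇ = 1.070/0.7800 = 1.372.
In absolute terms T_C = 281.05 K and T_H = 332.15 K, so ΔT = 51.10 K.
COP_Carnot = T_H/ΔT = 332.15/51.10 = 6.500.
η_II = COP_actual/COP_Carnot = 1.372/6.500 = 0.2110.

0.211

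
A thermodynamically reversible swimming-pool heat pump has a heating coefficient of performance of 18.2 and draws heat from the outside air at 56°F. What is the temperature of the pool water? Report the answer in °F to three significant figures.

COP_HP = T_H/(T_H − T_C) rearranges to T_H = COP·T_C/(COP − 1).
With T_C = 286.48 K, T_H = 18.2 × 286.48/17.20 = 303.14 K.
Converting, 303.14 K = 85.98°F.

86.0 °F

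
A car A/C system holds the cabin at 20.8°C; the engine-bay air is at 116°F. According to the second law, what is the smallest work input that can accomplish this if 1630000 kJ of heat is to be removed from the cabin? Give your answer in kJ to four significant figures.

143400 kJ

In absolute terms T_C = 293.95 K and T_H = 319.82 K, so ΔT = 25.87 K.
The reversible limit is COP_R = T_C/ΔT = 11.36, so W_min = Q_C/COP = Q_C·ΔT/T_C.
W_min = 1630000 × 25.87/293.95 = 143400 kJ.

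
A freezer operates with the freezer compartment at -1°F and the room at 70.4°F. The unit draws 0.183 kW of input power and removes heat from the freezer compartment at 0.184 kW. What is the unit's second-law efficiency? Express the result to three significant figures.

0.157

COP_actual = Q̇_C/Ẇ = 0.1840/0.1830 = 1.005.
In absolute terms T_C = 254.82 K and T_H = 294.48 K, so ΔT = 39.67 K.
COP_Carnot = T_C/ΔT = 254.82/39.67 = 6.424.
η_II = COP_actual/COP_Carnot = 1.005/6.424 = 0.1565.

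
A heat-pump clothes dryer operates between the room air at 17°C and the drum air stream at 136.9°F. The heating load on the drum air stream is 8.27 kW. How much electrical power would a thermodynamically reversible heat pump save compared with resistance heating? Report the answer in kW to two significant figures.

7.2 kW

In absolute terms T_C = 290.15 K and T_H = 331.43 K, so ΔT = 41.28 K.
COP_Carnot = T_H/ΔT = 331.43/41.28 = 8.029.
Resistance heating needs Ẇ_res = Q̇_H = 8.270 kW; the reversible heat pump needs only Ẇ_hp = Q̇_H/COP = 1.030 kW.
Saving = 8.270 − 1.030 = 7.240 kW.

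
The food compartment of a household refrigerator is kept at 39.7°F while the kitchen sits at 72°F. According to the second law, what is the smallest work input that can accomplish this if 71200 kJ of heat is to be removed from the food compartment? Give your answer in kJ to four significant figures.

In absolute terms T_C = 277.43 K and T_H = 295.37 K, so ΔT = 17.94 K.
The reversible limit is COP_R = T_C/ΔT = 15.46, so W_min = Q_C/COP = Q_C·ΔT/T_C.
W_min = 71200 × 17.94/277.43 = 4605 kJ.

4605 kJ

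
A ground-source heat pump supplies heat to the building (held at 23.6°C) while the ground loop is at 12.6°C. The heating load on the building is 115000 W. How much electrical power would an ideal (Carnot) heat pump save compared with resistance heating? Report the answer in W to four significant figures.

In absolute terms T_C = 285.75 K and T_H = 296.75 K, so ΔT = 11.00 K.
COP_Carnot = T_H/ΔT = 296.75/11.00 = 26.98.
Resistance heating needs Ẇ_res = Q̇_H = 115000 W; the reversible heat pump needs only Ẇ_hp = Q̇_H/COP = 4263 W.
Saving = 115000 − 4263 = 110700 W.

110700 W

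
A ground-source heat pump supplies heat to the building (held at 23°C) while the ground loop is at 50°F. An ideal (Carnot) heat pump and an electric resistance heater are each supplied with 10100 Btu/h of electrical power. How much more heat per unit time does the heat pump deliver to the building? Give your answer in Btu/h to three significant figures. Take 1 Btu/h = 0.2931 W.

In absolute terms T_C = 283.15 K and T_H = 296.15 K, so ΔT = 13.00 K.
COP_Carnot = T_H/ΔT = 296.15/13.00 = 22.78.
The heat pump delivers Q̇_H = COP × Ẇ = 230100 Btu/h; the resistance heater delivers Ẇ = 10100 Btu/h.
Extra = (COP − 1)·Ẇ = 220000 Btu/h.

220000 Btu/h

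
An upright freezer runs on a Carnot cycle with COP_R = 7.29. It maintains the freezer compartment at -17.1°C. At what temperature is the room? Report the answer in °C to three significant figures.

COP_R = T_C/(T_H − T_C) gives T_H − T_C = T_C/COP.
With T_C = 256.05 K, T_H = 256.05 × (1 + 1/7.29) = 291.17 K.
Converting, 291.17 K = 18.02°C.

18.0 °C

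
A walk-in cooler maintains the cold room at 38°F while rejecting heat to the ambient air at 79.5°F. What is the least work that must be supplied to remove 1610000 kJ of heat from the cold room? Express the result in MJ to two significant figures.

In absolute terms T_C = 276.48 K and T_H = 299.54 K, so ΔT = 23.06 K.
The reversible limit is COP_R = T_C/ΔT = 11.99, so W_min = Q_C/COP = Q_C·ΔT/T_C.
W_min = 1610000 × 23.06/276.48 = 134300 kJ = 134.3 MJ.

130 MJ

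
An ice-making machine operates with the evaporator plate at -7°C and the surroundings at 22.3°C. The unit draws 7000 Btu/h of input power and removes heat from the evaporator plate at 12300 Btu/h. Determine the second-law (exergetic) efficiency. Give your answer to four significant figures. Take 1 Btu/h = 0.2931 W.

0.1934

COP_actual = Q̇_C/Ẇ = 12300/7000 = 1.757.
In absolute terms T_C = 266.15 K and T_H = 295.45 K, so ΔT = 29.30 K.
COP_Carnot = T_C/ΔT = 266.15/29.30 = 9.084.
η_II = COP_actual/COP_Carnot = 1.757/9.084 = 0.1934.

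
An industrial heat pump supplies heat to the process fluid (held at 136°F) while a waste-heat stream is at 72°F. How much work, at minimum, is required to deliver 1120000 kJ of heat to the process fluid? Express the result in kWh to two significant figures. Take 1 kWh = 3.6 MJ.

33 kWh

In absolute terms T_C = 295.37 K and T_H = 330.93 K, so ΔT = 35.56 K.
The reversible limit is COP_HP = T_H/ΔT = 9.307, so W_min = Q_H/COP = Q_H·ΔT/T_H.
W_min = 1120000 × 35.56/330.93 = 120300 kJ = 33.43 kWh.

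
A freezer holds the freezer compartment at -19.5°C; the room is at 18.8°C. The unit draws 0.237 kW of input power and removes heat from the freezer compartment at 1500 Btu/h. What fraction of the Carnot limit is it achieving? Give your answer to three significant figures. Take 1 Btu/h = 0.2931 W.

0.280

Converting, Q̇_C = 1500 Btu/h = 0.4397 kW, so COP_actual = Q̇_C/Ẇ = 0.4397/0.2370 = 1.855.
In absolute terms T_C = 253.65 K and T_H = 291.95 K, so ΔT = 38.30 K.
COP_Carnot = T_C/ΔT = 253.65/38.30 = 6.623.
η_II = COP_actual/COP_Carnot = 1.855/6.623 = 0.2801.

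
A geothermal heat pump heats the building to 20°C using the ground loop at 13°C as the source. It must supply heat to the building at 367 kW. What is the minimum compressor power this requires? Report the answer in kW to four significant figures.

8.763 kW

In absolute terms T_C = 286.15 K and T_H = 293.15 K, so ΔT = 7.000 K.
COP_Carnot = T_H/ΔT = 293.15/7.000 = 41.88.
Ẇ_min = Q̇/COP_Carnot = 367.0/41.88 = 8.763 kW.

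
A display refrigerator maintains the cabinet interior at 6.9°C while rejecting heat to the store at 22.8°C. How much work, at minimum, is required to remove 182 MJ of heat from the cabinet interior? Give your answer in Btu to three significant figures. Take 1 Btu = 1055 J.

9790 Btu

In absolute terms T_C = 280.05 K and T_H = 295.95 K, so ΔT = 15.90 K.
The reversible limit is COP_R = T_C/ΔT = 17.61, so W_min = Q_C/COP = Q_C·ΔT/T_C.
W_min = 182.0 × 15.90/280.05 = 10.33 MJ = 9794 Btu.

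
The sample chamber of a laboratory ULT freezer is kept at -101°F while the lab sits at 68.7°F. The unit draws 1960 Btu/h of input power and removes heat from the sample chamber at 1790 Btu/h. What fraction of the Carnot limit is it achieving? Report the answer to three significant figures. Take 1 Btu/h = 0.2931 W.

0.432

COP_actual = Q̇_C/Ẇ = 1790/1960 = 0.9133.
In absolute terms T_C = 199.26 K and T_H = 293.54 K, so ΔT = 94.28 K.
COP_Carnot = T_C/ΔT = 199.26/94.28 = 2.114.
η_II = COP_actual/COP_Carnot = 0.9133/2.114 = 0.4321.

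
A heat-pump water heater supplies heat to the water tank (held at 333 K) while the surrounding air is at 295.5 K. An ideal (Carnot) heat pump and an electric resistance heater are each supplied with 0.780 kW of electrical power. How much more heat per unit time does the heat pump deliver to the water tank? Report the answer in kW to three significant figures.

The reservoir spacing is ΔT = 333 − 295.5 = 37.50 K.
COP_Carnot = T_H/ΔT = 333.00/37.50 = 8.880.
The heat pump delivers Q̇_H = COP × Ẇ = 6.926 kW; the resistance heater delivers Ẇ = 0.7800 kW.
Extra = (COP − 1)·Ẇ = 6.146 kW.

6.15 kW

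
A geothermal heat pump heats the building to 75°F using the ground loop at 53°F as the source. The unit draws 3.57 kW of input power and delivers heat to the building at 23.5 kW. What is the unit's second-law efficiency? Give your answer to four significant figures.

COP_actual = Q̇_H/Ẇ = 23.50/3.570 = 6.583.
In absolute terms T_C = 284.82 K and T_H = 297.04 K, so ΔT = 12.22 K.
COP_Carnot = T_H/ΔT = 297.04/12.22 = 24.30.
η_II = COP_actual/COP_Carnot = 6.583/24.30 = 0.2709.

0.2709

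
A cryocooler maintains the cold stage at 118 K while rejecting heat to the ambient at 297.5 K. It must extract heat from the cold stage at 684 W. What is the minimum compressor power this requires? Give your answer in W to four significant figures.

1040 W

The reservoir spacing is ΔT = 297.5 − 118 = 179.5 K.
COP_Carnot = T_C/ΔT = 118.00/179.5 = 0.6574.
Ẇ_min = Q̇/COP_Carnot = 684.0/0.6574 = 1040 W.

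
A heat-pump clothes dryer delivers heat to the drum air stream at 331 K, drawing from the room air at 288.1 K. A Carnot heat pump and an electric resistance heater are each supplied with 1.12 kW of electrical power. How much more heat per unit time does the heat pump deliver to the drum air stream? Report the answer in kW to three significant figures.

7.52 kW

The reservoir spacing is ΔT = 331 − 288.1 = 42.90 K.
COP_Carnot = T_H/ΔT = 331.00/42.90 = 7.716.
The heat pump delivers Q̇_H = COP × Ẇ = 8.641 kW; the resistance heater delivers Ẇ = 1.120 kW.
Extra = (COP − 1)·Ẇ = 7.521 kW.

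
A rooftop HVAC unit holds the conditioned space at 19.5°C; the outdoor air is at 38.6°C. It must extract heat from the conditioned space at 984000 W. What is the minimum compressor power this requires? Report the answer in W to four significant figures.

64220 W

In absolute terms T_C = 292.65 K and T_H = 311.75 K, so ΔT = 19.10 K.
COP_Carnot = T_C/ΔT = 292.65/19.10 = 15.32.
Ẇ_min = Q̇/COP_Carnot = 984000/15.32 = 64220 W.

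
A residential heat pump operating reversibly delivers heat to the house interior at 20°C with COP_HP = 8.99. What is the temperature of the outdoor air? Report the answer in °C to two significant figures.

-13 °C

COP_HP = T_H/(T_H − T_C) gives T_H − T_C = T_H/COP.
With T_H = 293.15 K, T_C = 293.15 × (1 − 1/8.99) = 260.54 K.
Converting, 260.54 K = -12.61°C.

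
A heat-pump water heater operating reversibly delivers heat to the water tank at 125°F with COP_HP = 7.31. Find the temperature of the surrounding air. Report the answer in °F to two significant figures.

45 °F

COP_HP = T_H/(T_H − T_C) gives T_H − T_C = T_H/COP.
With T_H = 324.82 K, T_C = 324.82 × (1 − 1/7.31) = 280.38 K.
Converting, 280.38 K = 45.02°F.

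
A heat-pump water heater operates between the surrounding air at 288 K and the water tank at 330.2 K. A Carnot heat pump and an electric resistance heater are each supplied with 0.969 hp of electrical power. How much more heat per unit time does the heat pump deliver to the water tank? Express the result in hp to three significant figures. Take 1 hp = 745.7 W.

6.61 hp

The reservoir spacing is ΔT = 330.2 − 288 = 42.20 K.
COP_Carnot = T_H/ΔT = 330.20/42.20 = 7.825.
The heat pump delivers Q̇_H = COP × Ẇ = 7.582 hp; the resistance heater delivers Ẇ = 0.9690 hp.
Extra = (COP − 1)·Ẇ = 6.613 hp.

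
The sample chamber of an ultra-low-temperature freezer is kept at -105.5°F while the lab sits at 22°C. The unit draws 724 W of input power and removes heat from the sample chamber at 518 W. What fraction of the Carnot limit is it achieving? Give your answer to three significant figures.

0.358

COP_actual = Q̇_C/Ẇ = 518.0/724.0 = 0.7155.
In absolute terms T_C = 196.76 K and T_H = 295.15 K, so ΔT = 98.39 K.
COP_Carnot = T_C/ΔT = 196.76/98.39 = 2.000.
η_II = COP_actual/COP_Carnot = 0.7155/2.000 = 0.3578.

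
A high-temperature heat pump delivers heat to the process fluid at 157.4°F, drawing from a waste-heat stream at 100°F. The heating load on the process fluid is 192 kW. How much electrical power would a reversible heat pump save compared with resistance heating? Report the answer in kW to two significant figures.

170 kW

In absolute terms T_C = 310.93 K and T_H = 342.82 K, so ΔT = 31.89 K.
COP_Carnot = T_H/ΔT = 342.82/31.89 = 10.75.
Resistance heating needs Ẇ_res = Q̇_H = 192.0 kW; the reversible heat pump needs only Ẇ_hp = Q̇_H/COP = 17.86 kW.
Saving = 192.0 − 17.86 = 174.1 kW.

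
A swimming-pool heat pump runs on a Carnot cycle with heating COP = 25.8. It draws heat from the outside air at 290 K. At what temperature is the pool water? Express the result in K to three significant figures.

302 K

COP_HP = T_H/(T_H − T_C) rearranges to T_H = COP·T_C/(COP − 1).
With T_C = 290.00 K, T_H = 25.8 × 290.00/24.80 = 301.69 K.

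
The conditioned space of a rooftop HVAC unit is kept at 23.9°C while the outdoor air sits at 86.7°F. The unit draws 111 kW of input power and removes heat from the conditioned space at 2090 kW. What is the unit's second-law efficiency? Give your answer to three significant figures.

0.411

COP_actual = Q̇_C/Ẇ = 2090/111.0 = 18.83.
In absolute terms T_C = 297.05 K and T_H = 303.54 K, so ΔT = 6.489 K.
COP_Carnot = T_C/ΔT = 297.05/6.489 = 45.78.
η_II = COP_actual/COP_Carnot = 18.83/45.78 = 0.4113.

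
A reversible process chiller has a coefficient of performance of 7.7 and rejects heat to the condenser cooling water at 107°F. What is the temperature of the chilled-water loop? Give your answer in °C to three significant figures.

5.48 °C

For a Carnot refrigerator COP_R = T_C/(T_H − T_C), so T_C = COP·T_H/(1 + COP).
With T_H = 314.82 K, T_C = 7.7 × 314.82/8.700 = 278.63 K.
Converting, 278.63 K = 5.48°C.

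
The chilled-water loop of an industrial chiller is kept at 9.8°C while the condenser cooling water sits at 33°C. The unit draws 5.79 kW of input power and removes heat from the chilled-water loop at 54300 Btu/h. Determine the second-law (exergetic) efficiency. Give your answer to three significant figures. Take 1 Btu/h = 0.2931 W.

Converting, Q̇_C = 54300 Btu/h = 15.92 kW, so COP_actual = Q̇_C/Ẇ = 15.92/5.790 = 2.749.
In absolute terms T_C = 282.95 K and T_H = 306.15 K, so ΔT = 23.20 K.
COP_Carnot = T_C/ΔT = 282.95/23.20 = 12.20.
η_II = COP_actual/COP_Carnot = 2.749/12.20 = 0.2254.

0.225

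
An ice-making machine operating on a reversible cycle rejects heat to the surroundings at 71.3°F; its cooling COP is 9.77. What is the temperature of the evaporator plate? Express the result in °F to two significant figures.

22 °F

For a Carnot refrigerator COP_R = T_C/(T_H − T_C), so T_C = COP·T_H/(1 + COP).
With T_H = 294.98 K, T_C = 9.77 × 294.98/10.77 = 267.59 K.
Converting, 267.59 K = 22.00°F.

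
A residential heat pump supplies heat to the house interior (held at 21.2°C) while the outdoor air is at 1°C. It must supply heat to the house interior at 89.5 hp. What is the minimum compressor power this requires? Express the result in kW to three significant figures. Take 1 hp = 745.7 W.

In absolute terms T_C = 274.15 K and T_H = 294.35 K, so ΔT = 20.20 K.
COP_Carnot = T_H/ΔT = 294.35/20.20 = 14.57.
Ẇ_min = Q̇/COP_Carnot = 89.50/14.57 = 6.142 hp = 4.580 kW.

4.58 kW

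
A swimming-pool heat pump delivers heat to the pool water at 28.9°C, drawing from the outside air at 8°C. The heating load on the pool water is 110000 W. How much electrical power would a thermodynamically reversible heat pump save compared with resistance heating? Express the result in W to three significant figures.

102000 W

In absolute terms T_C = 281.15 K and T_H = 302.05 K, so ΔT = 20.90 K.
COP_Carnot = T_H/ΔT = 302.05/20.90 = 14.45.
Resistance heating needs Ẇ_res = Q̇_H = 110000 W; the reversible heat pump needs only Ẇ_hp = Q̇_H/COP = 7611 W.
Saving = 110000 − 7611 = 102400 W.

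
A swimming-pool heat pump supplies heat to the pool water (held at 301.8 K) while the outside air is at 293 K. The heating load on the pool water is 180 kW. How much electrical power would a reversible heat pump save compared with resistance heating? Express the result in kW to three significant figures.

175 kW

The reservoir spacing is ΔT = 301.8 − 293 = 8.800 K.
COP_Carnot = T_H/ΔT = 301.80/8.800 = 34.30.
Resistance heating needs Ẇ_res = Q̇_H = 180.0 kW; the reversible heat pump needs only Ẇ_hp = Q̇_H/COP = 5.249 kW.
Saving = 180.0 − 5.249 = 174.8 kW.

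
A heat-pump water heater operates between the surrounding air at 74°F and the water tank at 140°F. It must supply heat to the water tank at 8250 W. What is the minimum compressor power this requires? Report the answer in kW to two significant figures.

In absolute terms T_C = 296.48 K and T_H = 333.15 K, so ΔT = 36.67 K.
COP_Carnot = T_H/ΔT = 333.15/36.67 = 9.086.
Ẇ_min = Q̇/COP_Carnot = 8250/9.086 = 908.0 W = 0.9080 kW.

0.91 kW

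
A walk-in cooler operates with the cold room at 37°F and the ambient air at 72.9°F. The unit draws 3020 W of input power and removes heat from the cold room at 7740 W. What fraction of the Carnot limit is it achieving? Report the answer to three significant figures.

COP_actual = Q̇_C/Ẇ = 7740/3020 = 2.563.
In absolute terms T_C = 275.93 K and T_H = 295.87 K, so ΔT = 19.94 K.
COP_Carnot = T_C/ΔT = 275.93/19.94 = 13.83.
η_II = COP_actual/COP_Carnot = 2.563/13.83 = 0.1853.

0.185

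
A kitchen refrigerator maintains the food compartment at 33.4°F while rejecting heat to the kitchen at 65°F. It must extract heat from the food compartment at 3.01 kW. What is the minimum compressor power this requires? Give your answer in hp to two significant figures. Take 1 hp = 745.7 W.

In absolute terms T_C = 273.93 K and T_H = 291.48 K, so ΔT = 17.56 K.
COP_Carnot = T_C/ΔT = 273.93/17.56 = 15.60.
Ẇ_min = Q̇/COP_Carnot = 3.010/15.60 = 0.1929 kW = 0.2587 hp.

0.26 hp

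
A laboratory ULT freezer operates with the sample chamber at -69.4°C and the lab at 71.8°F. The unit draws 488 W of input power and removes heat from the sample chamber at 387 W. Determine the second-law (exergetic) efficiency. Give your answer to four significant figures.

COP_actual = Q̇_C/Ẇ = 387.0/488.0 = 0.7930.
In absolute terms T_C = 203.75 K and T_H = 295.26 K, so ΔT = 91.51 K.
COP_Carnot = T_C/ΔT = 203.75/91.51 = 2.227.
η_II = COP_actual/COP_Carnot = 0.7930/2.227 = 0.3562.

0.3562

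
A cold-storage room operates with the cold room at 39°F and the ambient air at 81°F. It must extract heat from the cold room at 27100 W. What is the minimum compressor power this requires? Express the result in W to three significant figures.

In absolute terms T_C = 277.04 K and T_H = 300.37 K, so ΔT = 23.33 K.
COP_Carnot = T_C/ΔT = 277.04/23.33 = 11.87.
Ẇ_min = Q̇/COP_Carnot = 27100/11.87 = 2282 W.

2280 W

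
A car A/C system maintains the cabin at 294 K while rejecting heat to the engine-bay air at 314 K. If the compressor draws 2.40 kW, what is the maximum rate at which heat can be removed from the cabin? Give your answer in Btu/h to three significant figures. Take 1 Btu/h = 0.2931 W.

120000 Btu/h

The reservoir spacing is ΔT = 314 − 294 = 20.00 K.
COP_Carnot = T_C/ΔT = 294.00/20.00 = 14.70.
Q̇_max = COP_Carnot × Ẇ = 14.70 × 2.400 kW = 35.28 kW = 120400 Btu/h.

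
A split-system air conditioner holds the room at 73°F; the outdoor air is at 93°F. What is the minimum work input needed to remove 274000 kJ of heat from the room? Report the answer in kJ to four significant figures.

10290 kJ

In absolute terms T_C = 295.93 K and T_H = 307.04 K, so ΔT = 11.11 K.
The reversible limit is COP_R = T_C/ΔT = 26.63, so W_min = Q_C/COP = Q_C·ΔT/T_C.
W_min = 274000 × 11.11/295.93 = 10290 kJ.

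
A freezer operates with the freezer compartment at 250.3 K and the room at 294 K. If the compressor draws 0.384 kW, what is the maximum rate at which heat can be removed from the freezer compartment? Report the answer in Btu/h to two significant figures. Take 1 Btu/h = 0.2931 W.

The reservoir spacing is ΔT = 294 − 250.3 = 43.70 K.
COP_Carnot = T_C/ΔT = 250.30/43.70 = 5.728.
Q̇_max = COP_Carnot × Ẇ = 5.728 × 0.3840 kW = 2.199 kW = 7504 Btu/h.

7500 Btu/h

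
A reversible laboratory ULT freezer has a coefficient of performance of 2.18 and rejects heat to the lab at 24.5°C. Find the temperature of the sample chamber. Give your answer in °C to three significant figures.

-69.1 °C

For a Carnot refrigerator COP_R = T_C/(T_H − T_C), so T_C = COP·T_H/(1 + COP).
With T_H = 297.65 K, T_C = 2.18 × 297.65/3.180 = 204.05 K.
Converting, 204.05 K = -69.10°C.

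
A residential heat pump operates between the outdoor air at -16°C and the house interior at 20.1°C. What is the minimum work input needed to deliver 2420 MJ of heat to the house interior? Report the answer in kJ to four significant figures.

297900 kJ

In absolute terms T_C = 257.15 K and T_H = 293.25 K, so ΔT = 36.10 K.
The reversible limit is COP_HP = T_H/ΔT = 8.123, so W_min = Q_H/COP = Q_H·ΔT/T_H.
W_min = 2420 × 36.10/293.25 = 297.9 MJ = 297900 kJ.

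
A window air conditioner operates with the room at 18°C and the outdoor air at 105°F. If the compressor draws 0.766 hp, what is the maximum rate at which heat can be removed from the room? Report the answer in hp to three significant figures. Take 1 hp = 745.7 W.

In absolute terms T_C = 291.15 K and T_H = 313.71 K, so ΔT = 22.56 K.
COP_Carnot = T_C/ΔT = 291.15/22.56 = 12.91.
Q̇_max = COP_Carnot × Ẇ = 12.91 × 0.7660 hp = 9.888 hp.

9.89 hp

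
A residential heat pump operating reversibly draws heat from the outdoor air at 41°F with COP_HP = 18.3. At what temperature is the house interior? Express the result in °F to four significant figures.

69.94 °F

COP_HP = T_H/(T_H − T_C) rearranges to T_H = COP·T_C/(COP − 1).
With T_C = 278.15 K, T_H = 18.3 × 278.15/17.30 = 294.23 K.
Converting, 294.23 K = 69.94°F.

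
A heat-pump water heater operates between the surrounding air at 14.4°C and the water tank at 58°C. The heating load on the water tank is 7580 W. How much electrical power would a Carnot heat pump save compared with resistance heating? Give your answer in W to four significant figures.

In absolute terms T_C = 287.55 K and T_H = 331.15 K, so ΔT = 43.60 K.
COP_Carnot = T_H/ΔT = 331.15/43.60 = 7.595.
Resistance heating needs Ẇ_res = Q̇_H = 7580 W; the reversible heat pump needs only Ẇ_hp = Q̇_H/COP = 998.0 W.
Saving = 7580 − 998.0 = 6582 W.

6582 W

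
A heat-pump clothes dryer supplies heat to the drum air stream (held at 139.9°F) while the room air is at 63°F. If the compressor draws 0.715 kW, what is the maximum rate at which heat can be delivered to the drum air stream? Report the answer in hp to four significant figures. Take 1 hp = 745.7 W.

In absolute terms T_C = 290.37 K and T_H = 333.09 K, so ΔT = 42.72 K.
COP_Carnot = T_H/ΔT = 333.09/42.72 = 7.797.
Q̇_max = COP_Carnot × Ẇ = 7.797 × 0.7150 kW = 5.575 kW = 7.476 hp.

7.476 hp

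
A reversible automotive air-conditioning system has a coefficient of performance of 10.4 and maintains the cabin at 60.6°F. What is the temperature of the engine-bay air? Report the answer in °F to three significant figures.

111 °F

COP_R = T_C/(T_H − T_C) gives T_H − T_C = T_C/COP.
With T_C = 289.04 K, T_H = 289.04 × (1 + 1/10.4) = 316.83 K.
Converting, 316.83 K = 110.63°F.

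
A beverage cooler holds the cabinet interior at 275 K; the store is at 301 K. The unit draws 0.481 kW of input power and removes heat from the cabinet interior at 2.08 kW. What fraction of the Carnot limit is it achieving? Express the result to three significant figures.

COP_actual = Q̇_C/Ẇ = 2.080/0.4810 = 4.324.
The reservoir spacing is ΔT = 301 − 275 = 26.00 K.
COP_Carnot = T_C/ΔT = 275.00/26.00 = 10.58.
η_II = COP_actual/COP_Carnot = 4.324/10.58 = 0.4088.

0.409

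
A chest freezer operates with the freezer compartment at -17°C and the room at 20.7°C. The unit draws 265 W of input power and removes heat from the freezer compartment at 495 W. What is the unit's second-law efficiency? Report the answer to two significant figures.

0.27

COP_actual = Q̇_C/Ẇ = 495.0/265.0 = 1.868.
In absolute terms T_C = 256.15 K and T_H = 293.85 K, so ΔT = 37.70 K.
COP_Carnot = T_C/ΔT = 256.15/37.70 = 6.794.
η_II = COP_actual/COP_Carnot = 1.868/6.794 = 0.2749.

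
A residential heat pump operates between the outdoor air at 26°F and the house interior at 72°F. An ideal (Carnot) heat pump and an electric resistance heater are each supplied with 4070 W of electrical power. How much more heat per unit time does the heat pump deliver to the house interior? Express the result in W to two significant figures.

43000 W

In absolute terms T_C = 269.82 K and T_H = 295.37 K, so ΔT = 25.56 K.
COP_Carnot = T_H/ΔT = 295.37/25.56 = 11.56.
The heat pump delivers Q̇_H = COP × Ẇ = 47040 W; the resistance heater delivers Ẇ = 4070 W.
Extra = (COP − 1)·Ẇ = 42970 W.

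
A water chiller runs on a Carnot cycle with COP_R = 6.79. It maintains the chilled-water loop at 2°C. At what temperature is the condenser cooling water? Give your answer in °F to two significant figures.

110 °F

COP_R = T_C/(T_H − T_C) gives T_H − T_C = T_C/COP.
With T_C = 275.15 K, T_H = 275.15 × (1 + 1/6.79) = 315.67 K.
Converting, 315.67 K = 108.54°F.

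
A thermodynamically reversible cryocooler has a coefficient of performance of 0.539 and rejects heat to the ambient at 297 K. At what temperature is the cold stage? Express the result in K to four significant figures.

For a Carnot refrigerator COP_R = T_C/(T_H − T_C), so T_C = COP·T_H/(1 + COP).
With T_H = 297.00 K, T_C = 0.539 × 297.00/1.539 = 104.02 K.

104.0 K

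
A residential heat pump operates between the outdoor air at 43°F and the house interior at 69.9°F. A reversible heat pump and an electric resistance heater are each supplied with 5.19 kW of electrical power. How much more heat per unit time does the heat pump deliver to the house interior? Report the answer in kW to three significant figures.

In absolute terms T_C = 279.26 K and T_H = 294.21 K, so ΔT = 14.94 K.
COP_Carnot = T_H/ΔT = 294.21/14.94 = 19.69.
The heat pump delivers Q̇_H = COP × Ẇ = 102.2 kW; the resistance heater delivers Ẇ = 5.190 kW.
Extra = (COP − 1)·Ẇ = 96.98 kW.

97.0 kW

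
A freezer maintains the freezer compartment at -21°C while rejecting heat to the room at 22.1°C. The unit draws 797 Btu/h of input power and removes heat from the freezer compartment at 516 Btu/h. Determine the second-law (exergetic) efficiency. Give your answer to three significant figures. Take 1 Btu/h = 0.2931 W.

0.111

COP_actual = Q̇_C/Ẇ = 516.0/797.0 = 0.6474.
In absolute terms T_C = 252.15 K and T_H = 295.25 K, so ΔT = 43.10 K.
COP_Carnot = T_C/ΔT = 252.15/43.10 = 5.850.
η_II = COP_actual/COP_Carnot = 0.6474/5.850 = 0.1107.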